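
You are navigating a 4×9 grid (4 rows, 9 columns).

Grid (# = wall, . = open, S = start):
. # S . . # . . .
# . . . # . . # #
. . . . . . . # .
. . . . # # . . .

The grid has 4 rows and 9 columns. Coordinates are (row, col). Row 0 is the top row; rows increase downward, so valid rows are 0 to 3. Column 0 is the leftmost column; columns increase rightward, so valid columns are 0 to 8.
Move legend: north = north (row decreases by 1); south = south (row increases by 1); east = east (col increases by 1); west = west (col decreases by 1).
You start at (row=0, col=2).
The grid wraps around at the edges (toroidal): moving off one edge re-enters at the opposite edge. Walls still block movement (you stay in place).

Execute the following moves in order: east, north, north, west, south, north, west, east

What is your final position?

Answer: Final position: (row=2, col=2)

Derivation:
Start: (row=0, col=2)
  east (east): (row=0, col=2) -> (row=0, col=3)
  north (north): (row=0, col=3) -> (row=3, col=3)
  north (north): (row=3, col=3) -> (row=2, col=3)
  west (west): (row=2, col=3) -> (row=2, col=2)
  south (south): (row=2, col=2) -> (row=3, col=2)
  north (north): (row=3, col=2) -> (row=2, col=2)
  west (west): (row=2, col=2) -> (row=2, col=1)
  east (east): (row=2, col=1) -> (row=2, col=2)
Final: (row=2, col=2)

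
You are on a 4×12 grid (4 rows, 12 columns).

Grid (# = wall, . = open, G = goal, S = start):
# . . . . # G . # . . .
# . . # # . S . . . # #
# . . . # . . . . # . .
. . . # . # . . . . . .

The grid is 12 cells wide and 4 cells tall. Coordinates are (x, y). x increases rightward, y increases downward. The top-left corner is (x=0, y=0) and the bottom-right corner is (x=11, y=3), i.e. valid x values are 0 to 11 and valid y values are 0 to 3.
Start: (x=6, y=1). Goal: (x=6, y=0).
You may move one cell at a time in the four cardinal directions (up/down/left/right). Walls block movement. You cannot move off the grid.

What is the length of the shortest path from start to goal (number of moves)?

BFS from (x=6, y=1) until reaching (x=6, y=0):
  Distance 0: (x=6, y=1)
  Distance 1: (x=6, y=0), (x=5, y=1), (x=7, y=1), (x=6, y=2)  <- goal reached here
One shortest path (1 moves): (x=6, y=1) -> (x=6, y=0)

Answer: Shortest path length: 1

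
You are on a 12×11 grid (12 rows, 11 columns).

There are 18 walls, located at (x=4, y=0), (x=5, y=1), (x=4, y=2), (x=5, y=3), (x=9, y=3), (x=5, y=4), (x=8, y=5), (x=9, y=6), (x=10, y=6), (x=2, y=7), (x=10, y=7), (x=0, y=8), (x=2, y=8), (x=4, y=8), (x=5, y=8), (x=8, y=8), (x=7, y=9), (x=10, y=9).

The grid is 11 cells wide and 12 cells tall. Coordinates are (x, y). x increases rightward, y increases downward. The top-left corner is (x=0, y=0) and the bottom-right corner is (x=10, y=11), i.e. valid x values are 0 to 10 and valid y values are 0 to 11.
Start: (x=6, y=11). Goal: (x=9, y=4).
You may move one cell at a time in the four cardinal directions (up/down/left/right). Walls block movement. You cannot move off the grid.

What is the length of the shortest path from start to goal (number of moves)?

BFS from (x=6, y=11) until reaching (x=9, y=4):
  Distance 0: (x=6, y=11)
  Distance 1: (x=6, y=10), (x=5, y=11), (x=7, y=11)
  Distance 2: (x=6, y=9), (x=5, y=10), (x=7, y=10), (x=4, y=11), (x=8, y=11)
  Distance 3: (x=6, y=8), (x=5, y=9), (x=4, y=10), (x=8, y=10), (x=3, y=11), (x=9, y=11)
  Distance 4: (x=6, y=7), (x=7, y=8), (x=4, y=9), (x=8, y=9), (x=3, y=10), (x=9, y=10), (x=2, y=11), (x=10, y=11)
  Distance 5: (x=6, y=6), (x=5, y=7), (x=7, y=7), (x=3, y=9), (x=9, y=9), (x=2, y=10), (x=10, y=10), (x=1, y=11)
  Distance 6: (x=6, y=5), (x=5, y=6), (x=7, y=6), (x=4, y=7), (x=8, y=7), (x=3, y=8), (x=9, y=8), (x=2, y=9), (x=1, y=10), (x=0, y=11)
  Distance 7: (x=6, y=4), (x=5, y=5), (x=7, y=5), (x=4, y=6), (x=8, y=6), (x=3, y=7), (x=9, y=7), (x=10, y=8), (x=1, y=9), (x=0, y=10)
  Distance 8: (x=6, y=3), (x=7, y=4), (x=4, y=5), (x=3, y=6), (x=1, y=8), (x=0, y=9)
  Distance 9: (x=6, y=2), (x=7, y=3), (x=4, y=4), (x=8, y=4), (x=3, y=5), (x=2, y=6), (x=1, y=7)
  Distance 10: (x=6, y=1), (x=5, y=2), (x=7, y=2), (x=4, y=3), (x=8, y=3), (x=3, y=4), (x=9, y=4), (x=2, y=5), (x=1, y=6), (x=0, y=7)  <- goal reached here
One shortest path (10 moves): (x=6, y=11) -> (x=6, y=10) -> (x=6, y=9) -> (x=6, y=8) -> (x=7, y=8) -> (x=7, y=7) -> (x=7, y=6) -> (x=7, y=5) -> (x=7, y=4) -> (x=8, y=4) -> (x=9, y=4)

Answer: Shortest path length: 10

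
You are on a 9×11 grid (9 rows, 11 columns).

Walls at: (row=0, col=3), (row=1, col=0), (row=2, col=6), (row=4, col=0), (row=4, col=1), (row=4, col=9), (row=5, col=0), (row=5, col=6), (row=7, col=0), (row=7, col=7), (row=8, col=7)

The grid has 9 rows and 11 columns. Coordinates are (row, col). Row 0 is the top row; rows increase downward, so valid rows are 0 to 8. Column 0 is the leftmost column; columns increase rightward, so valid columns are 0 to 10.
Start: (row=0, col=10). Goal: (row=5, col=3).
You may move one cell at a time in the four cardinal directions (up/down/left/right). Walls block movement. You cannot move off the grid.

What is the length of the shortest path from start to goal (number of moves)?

Answer: Shortest path length: 12

Derivation:
BFS from (row=0, col=10) until reaching (row=5, col=3):
  Distance 0: (row=0, col=10)
  Distance 1: (row=0, col=9), (row=1, col=10)
  Distance 2: (row=0, col=8), (row=1, col=9), (row=2, col=10)
  Distance 3: (row=0, col=7), (row=1, col=8), (row=2, col=9), (row=3, col=10)
  Distance 4: (row=0, col=6), (row=1, col=7), (row=2, col=8), (row=3, col=9), (row=4, col=10)
  Distance 5: (row=0, col=5), (row=1, col=6), (row=2, col=7), (row=3, col=8), (row=5, col=10)
  Distance 6: (row=0, col=4), (row=1, col=5), (row=3, col=7), (row=4, col=8), (row=5, col=9), (row=6, col=10)
  Distance 7: (row=1, col=4), (row=2, col=5), (row=3, col=6), (row=4, col=7), (row=5, col=8), (row=6, col=9), (row=7, col=10)
  Distance 8: (row=1, col=3), (row=2, col=4), (row=3, col=5), (row=4, col=6), (row=5, col=7), (row=6, col=8), (row=7, col=9), (row=8, col=10)
  Distance 9: (row=1, col=2), (row=2, col=3), (row=3, col=4), (row=4, col=5), (row=6, col=7), (row=7, col=8), (row=8, col=9)
  Distance 10: (row=0, col=2), (row=1, col=1), (row=2, col=2), (row=3, col=3), (row=4, col=4), (row=5, col=5), (row=6, col=6), (row=8, col=8)
  Distance 11: (row=0, col=1), (row=2, col=1), (row=3, col=2), (row=4, col=3), (row=5, col=4), (row=6, col=5), (row=7, col=6)
  Distance 12: (row=0, col=0), (row=2, col=0), (row=3, col=1), (row=4, col=2), (row=5, col=3), (row=6, col=4), (row=7, col=5), (row=8, col=6)  <- goal reached here
One shortest path (12 moves): (row=0, col=10) -> (row=0, col=9) -> (row=0, col=8) -> (row=0, col=7) -> (row=0, col=6) -> (row=0, col=5) -> (row=0, col=4) -> (row=1, col=4) -> (row=1, col=3) -> (row=2, col=3) -> (row=3, col=3) -> (row=4, col=3) -> (row=5, col=3)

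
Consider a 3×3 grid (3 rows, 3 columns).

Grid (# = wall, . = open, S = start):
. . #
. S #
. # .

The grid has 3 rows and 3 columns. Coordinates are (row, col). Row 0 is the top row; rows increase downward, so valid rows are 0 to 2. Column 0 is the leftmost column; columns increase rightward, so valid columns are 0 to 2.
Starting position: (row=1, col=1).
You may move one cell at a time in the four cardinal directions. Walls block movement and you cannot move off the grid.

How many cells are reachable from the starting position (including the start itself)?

Answer: Reachable cells: 5

Derivation:
BFS flood-fill from (row=1, col=1):
  Distance 0: (row=1, col=1)
  Distance 1: (row=0, col=1), (row=1, col=0)
  Distance 2: (row=0, col=0), (row=2, col=0)
Total reachable: 5 (grid has 6 open cells total)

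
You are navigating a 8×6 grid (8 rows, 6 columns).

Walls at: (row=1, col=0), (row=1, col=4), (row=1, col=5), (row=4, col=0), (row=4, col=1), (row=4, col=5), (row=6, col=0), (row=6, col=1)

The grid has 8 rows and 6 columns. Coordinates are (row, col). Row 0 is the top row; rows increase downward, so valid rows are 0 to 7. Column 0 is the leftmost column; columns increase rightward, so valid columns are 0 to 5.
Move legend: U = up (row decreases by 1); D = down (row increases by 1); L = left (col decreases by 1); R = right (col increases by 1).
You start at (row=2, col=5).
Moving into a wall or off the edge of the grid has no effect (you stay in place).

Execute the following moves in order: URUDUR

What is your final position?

Answer: Final position: (row=2, col=5)

Derivation:
Start: (row=2, col=5)
  U (up): blocked, stay at (row=2, col=5)
  R (right): blocked, stay at (row=2, col=5)
  U (up): blocked, stay at (row=2, col=5)
  D (down): (row=2, col=5) -> (row=3, col=5)
  U (up): (row=3, col=5) -> (row=2, col=5)
  R (right): blocked, stay at (row=2, col=5)
Final: (row=2, col=5)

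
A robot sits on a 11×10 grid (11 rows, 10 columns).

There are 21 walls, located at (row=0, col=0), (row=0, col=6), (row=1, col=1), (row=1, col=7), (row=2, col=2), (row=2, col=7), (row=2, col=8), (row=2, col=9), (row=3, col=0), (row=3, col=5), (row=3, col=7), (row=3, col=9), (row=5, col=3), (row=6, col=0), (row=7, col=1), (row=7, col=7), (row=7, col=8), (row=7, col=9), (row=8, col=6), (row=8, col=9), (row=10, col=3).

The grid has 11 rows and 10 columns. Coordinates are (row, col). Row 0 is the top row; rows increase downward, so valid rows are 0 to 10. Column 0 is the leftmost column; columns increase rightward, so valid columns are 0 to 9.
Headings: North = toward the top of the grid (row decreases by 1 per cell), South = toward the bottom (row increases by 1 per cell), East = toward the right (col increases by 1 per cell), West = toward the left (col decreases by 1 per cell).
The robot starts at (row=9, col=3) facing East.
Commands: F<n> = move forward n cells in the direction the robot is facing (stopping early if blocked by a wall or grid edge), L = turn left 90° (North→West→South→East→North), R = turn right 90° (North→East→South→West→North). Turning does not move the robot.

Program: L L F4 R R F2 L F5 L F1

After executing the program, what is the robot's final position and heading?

Answer: Final position: (row=4, col=1), facing West

Derivation:
Start: (row=9, col=3), facing East
  L: turn left, now facing North
  L: turn left, now facing West
  F4: move forward 3/4 (blocked), now at (row=9, col=0)
  R: turn right, now facing North
  R: turn right, now facing East
  F2: move forward 2, now at (row=9, col=2)
  L: turn left, now facing North
  F5: move forward 5, now at (row=4, col=2)
  L: turn left, now facing West
  F1: move forward 1, now at (row=4, col=1)
Final: (row=4, col=1), facing West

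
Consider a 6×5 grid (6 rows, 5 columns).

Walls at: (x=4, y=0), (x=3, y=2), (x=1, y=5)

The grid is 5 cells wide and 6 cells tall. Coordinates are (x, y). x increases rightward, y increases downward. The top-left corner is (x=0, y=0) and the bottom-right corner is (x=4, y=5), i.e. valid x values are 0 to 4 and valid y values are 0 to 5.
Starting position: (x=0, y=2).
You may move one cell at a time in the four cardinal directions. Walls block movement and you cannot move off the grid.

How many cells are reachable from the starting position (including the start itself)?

BFS flood-fill from (x=0, y=2):
  Distance 0: (x=0, y=2)
  Distance 1: (x=0, y=1), (x=1, y=2), (x=0, y=3)
  Distance 2: (x=0, y=0), (x=1, y=1), (x=2, y=2), (x=1, y=3), (x=0, y=4)
  Distance 3: (x=1, y=0), (x=2, y=1), (x=2, y=3), (x=1, y=4), (x=0, y=5)
  Distance 4: (x=2, y=0), (x=3, y=1), (x=3, y=3), (x=2, y=4)
  Distance 5: (x=3, y=0), (x=4, y=1), (x=4, y=3), (x=3, y=4), (x=2, y=5)
  Distance 6: (x=4, y=2), (x=4, y=4), (x=3, y=5)
  Distance 7: (x=4, y=5)
Total reachable: 27 (grid has 27 open cells total)

Answer: Reachable cells: 27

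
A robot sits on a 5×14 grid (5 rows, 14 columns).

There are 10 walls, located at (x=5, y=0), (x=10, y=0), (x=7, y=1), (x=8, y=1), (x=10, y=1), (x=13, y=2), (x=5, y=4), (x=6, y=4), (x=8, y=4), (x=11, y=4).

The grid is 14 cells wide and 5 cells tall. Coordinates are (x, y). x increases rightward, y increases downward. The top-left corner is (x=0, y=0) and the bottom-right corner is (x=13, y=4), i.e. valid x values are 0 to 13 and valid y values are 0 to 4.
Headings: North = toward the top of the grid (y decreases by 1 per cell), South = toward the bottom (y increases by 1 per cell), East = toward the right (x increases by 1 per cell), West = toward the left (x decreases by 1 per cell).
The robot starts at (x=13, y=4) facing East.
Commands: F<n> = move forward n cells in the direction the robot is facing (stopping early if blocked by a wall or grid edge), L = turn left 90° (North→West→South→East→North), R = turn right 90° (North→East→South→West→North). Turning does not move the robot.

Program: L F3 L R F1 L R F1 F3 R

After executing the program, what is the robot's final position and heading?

Answer: Final position: (x=13, y=3), facing East

Derivation:
Start: (x=13, y=4), facing East
  L: turn left, now facing North
  F3: move forward 1/3 (blocked), now at (x=13, y=3)
  L: turn left, now facing West
  R: turn right, now facing North
  F1: move forward 0/1 (blocked), now at (x=13, y=3)
  L: turn left, now facing West
  R: turn right, now facing North
  F1: move forward 0/1 (blocked), now at (x=13, y=3)
  F3: move forward 0/3 (blocked), now at (x=13, y=3)
  R: turn right, now facing East
Final: (x=13, y=3), facing East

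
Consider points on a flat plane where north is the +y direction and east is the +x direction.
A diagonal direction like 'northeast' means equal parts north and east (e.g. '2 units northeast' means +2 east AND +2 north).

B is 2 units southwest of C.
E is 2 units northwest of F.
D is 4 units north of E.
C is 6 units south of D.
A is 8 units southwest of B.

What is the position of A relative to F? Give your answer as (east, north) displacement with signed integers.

Answer: A is at (east=-12, north=-10) relative to F.

Derivation:
Place F at the origin (east=0, north=0).
  E is 2 units northwest of F: delta (east=-2, north=+2); E at (east=-2, north=2).
  D is 4 units north of E: delta (east=+0, north=+4); D at (east=-2, north=6).
  C is 6 units south of D: delta (east=+0, north=-6); C at (east=-2, north=0).
  B is 2 units southwest of C: delta (east=-2, north=-2); B at (east=-4, north=-2).
  A is 8 units southwest of B: delta (east=-8, north=-8); A at (east=-12, north=-10).
Therefore A relative to F: (east=-12, north=-10).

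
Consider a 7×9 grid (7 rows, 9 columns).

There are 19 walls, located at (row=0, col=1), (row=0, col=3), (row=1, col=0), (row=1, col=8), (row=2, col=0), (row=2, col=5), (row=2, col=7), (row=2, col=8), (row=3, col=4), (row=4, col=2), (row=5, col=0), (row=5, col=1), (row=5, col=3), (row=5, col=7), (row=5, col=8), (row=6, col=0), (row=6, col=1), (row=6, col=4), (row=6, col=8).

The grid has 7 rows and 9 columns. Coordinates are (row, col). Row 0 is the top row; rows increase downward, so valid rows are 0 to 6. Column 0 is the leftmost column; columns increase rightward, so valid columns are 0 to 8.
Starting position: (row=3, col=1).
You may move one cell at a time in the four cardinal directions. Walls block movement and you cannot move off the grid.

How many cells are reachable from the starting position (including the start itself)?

BFS flood-fill from (row=3, col=1):
  Distance 0: (row=3, col=1)
  Distance 1: (row=2, col=1), (row=3, col=0), (row=3, col=2), (row=4, col=1)
  Distance 2: (row=1, col=1), (row=2, col=2), (row=3, col=3), (row=4, col=0)
  Distance 3: (row=1, col=2), (row=2, col=3), (row=4, col=3)
  Distance 4: (row=0, col=2), (row=1, col=3), (row=2, col=4), (row=4, col=4)
  Distance 5: (row=1, col=4), (row=4, col=5), (row=5, col=4)
  Distance 6: (row=0, col=4), (row=1, col=5), (row=3, col=5), (row=4, col=6), (row=5, col=5)
  Distance 7: (row=0, col=5), (row=1, col=6), (row=3, col=6), (row=4, col=7), (row=5, col=6), (row=6, col=5)
  Distance 8: (row=0, col=6), (row=1, col=7), (row=2, col=6), (row=3, col=7), (row=4, col=8), (row=6, col=6)
  Distance 9: (row=0, col=7), (row=3, col=8), (row=6, col=7)
  Distance 10: (row=0, col=8)
Total reachable: 40 (grid has 44 open cells total)

Answer: Reachable cells: 40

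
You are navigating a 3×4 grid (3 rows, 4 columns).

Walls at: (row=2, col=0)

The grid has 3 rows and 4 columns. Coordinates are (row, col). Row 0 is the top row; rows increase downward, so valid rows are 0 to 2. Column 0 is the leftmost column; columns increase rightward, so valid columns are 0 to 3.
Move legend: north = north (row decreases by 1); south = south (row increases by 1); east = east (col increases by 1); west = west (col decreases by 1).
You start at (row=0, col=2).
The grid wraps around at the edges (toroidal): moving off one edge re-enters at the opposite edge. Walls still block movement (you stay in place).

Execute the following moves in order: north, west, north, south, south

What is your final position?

Answer: Final position: (row=0, col=1)

Derivation:
Start: (row=0, col=2)
  north (north): (row=0, col=2) -> (row=2, col=2)
  west (west): (row=2, col=2) -> (row=2, col=1)
  north (north): (row=2, col=1) -> (row=1, col=1)
  south (south): (row=1, col=1) -> (row=2, col=1)
  south (south): (row=2, col=1) -> (row=0, col=1)
Final: (row=0, col=1)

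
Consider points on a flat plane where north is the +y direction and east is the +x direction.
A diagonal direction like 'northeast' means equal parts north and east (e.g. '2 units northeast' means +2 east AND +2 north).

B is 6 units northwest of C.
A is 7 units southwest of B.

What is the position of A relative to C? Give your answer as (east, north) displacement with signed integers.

Place C at the origin (east=0, north=0).
  B is 6 units northwest of C: delta (east=-6, north=+6); B at (east=-6, north=6).
  A is 7 units southwest of B: delta (east=-7, north=-7); A at (east=-13, north=-1).
Therefore A relative to C: (east=-13, north=-1).

Answer: A is at (east=-13, north=-1) relative to C.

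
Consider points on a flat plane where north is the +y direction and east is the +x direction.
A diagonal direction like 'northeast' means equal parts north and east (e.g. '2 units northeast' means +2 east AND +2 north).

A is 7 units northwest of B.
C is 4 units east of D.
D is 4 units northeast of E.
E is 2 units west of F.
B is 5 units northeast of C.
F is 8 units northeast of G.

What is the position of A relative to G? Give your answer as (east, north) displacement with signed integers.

Place G at the origin (east=0, north=0).
  F is 8 units northeast of G: delta (east=+8, north=+8); F at (east=8, north=8).
  E is 2 units west of F: delta (east=-2, north=+0); E at (east=6, north=8).
  D is 4 units northeast of E: delta (east=+4, north=+4); D at (east=10, north=12).
  C is 4 units east of D: delta (east=+4, north=+0); C at (east=14, north=12).
  B is 5 units northeast of C: delta (east=+5, north=+5); B at (east=19, north=17).
  A is 7 units northwest of B: delta (east=-7, north=+7); A at (east=12, north=24).
Therefore A relative to G: (east=12, north=24).

Answer: A is at (east=12, north=24) relative to G.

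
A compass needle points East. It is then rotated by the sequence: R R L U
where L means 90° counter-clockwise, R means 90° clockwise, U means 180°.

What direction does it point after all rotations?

Start: East
  R (right (90° clockwise)) -> South
  R (right (90° clockwise)) -> West
  L (left (90° counter-clockwise)) -> South
  U (U-turn (180°)) -> North
Final: North

Answer: Final heading: North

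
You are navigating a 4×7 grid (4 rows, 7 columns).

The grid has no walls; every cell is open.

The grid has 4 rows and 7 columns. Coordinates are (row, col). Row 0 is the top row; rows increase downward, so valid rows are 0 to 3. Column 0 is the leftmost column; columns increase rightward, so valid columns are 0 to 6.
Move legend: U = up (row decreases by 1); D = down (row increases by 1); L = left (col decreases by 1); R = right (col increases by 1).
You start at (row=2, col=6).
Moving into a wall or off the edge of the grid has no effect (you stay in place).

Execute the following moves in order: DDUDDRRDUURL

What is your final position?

Answer: Final position: (row=1, col=5)

Derivation:
Start: (row=2, col=6)
  D (down): (row=2, col=6) -> (row=3, col=6)
  D (down): blocked, stay at (row=3, col=6)
  U (up): (row=3, col=6) -> (row=2, col=6)
  D (down): (row=2, col=6) -> (row=3, col=6)
  D (down): blocked, stay at (row=3, col=6)
  R (right): blocked, stay at (row=3, col=6)
  R (right): blocked, stay at (row=3, col=6)
  D (down): blocked, stay at (row=3, col=6)
  U (up): (row=3, col=6) -> (row=2, col=6)
  U (up): (row=2, col=6) -> (row=1, col=6)
  R (right): blocked, stay at (row=1, col=6)
  L (left): (row=1, col=6) -> (row=1, col=5)
Final: (row=1, col=5)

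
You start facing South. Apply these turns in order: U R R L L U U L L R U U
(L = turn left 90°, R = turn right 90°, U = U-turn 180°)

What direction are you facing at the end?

Start: South
  U (U-turn (180°)) -> North
  R (right (90° clockwise)) -> East
  R (right (90° clockwise)) -> South
  L (left (90° counter-clockwise)) -> East
  L (left (90° counter-clockwise)) -> North
  U (U-turn (180°)) -> South
  U (U-turn (180°)) -> North
  L (left (90° counter-clockwise)) -> West
  L (left (90° counter-clockwise)) -> South
  R (right (90° clockwise)) -> West
  U (U-turn (180°)) -> East
  U (U-turn (180°)) -> West
Final: West

Answer: Final heading: West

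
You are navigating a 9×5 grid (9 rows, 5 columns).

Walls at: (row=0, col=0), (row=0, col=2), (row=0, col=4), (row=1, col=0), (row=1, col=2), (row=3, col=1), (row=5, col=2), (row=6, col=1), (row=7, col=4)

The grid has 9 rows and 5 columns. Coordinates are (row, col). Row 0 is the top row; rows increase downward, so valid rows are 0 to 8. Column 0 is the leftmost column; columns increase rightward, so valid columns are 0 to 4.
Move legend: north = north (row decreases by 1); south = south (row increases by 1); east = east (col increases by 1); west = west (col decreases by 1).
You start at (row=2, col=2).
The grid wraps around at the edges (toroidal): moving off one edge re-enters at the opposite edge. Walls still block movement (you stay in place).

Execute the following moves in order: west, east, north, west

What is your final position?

Start: (row=2, col=2)
  west (west): (row=2, col=2) -> (row=2, col=1)
  east (east): (row=2, col=1) -> (row=2, col=2)
  north (north): blocked, stay at (row=2, col=2)
  west (west): (row=2, col=2) -> (row=2, col=1)
Final: (row=2, col=1)

Answer: Final position: (row=2, col=1)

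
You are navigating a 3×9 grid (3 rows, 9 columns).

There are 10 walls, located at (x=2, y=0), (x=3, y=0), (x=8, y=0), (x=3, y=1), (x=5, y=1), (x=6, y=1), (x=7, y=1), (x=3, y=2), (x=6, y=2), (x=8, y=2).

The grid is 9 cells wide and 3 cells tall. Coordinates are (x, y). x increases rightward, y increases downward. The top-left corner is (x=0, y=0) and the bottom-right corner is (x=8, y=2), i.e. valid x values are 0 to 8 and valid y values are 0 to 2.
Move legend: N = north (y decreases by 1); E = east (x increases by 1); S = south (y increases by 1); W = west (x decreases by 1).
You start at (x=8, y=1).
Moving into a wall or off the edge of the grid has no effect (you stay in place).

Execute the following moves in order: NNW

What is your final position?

Start: (x=8, y=1)
  N (north): blocked, stay at (x=8, y=1)
  N (north): blocked, stay at (x=8, y=1)
  W (west): blocked, stay at (x=8, y=1)
Final: (x=8, y=1)

Answer: Final position: (x=8, y=1)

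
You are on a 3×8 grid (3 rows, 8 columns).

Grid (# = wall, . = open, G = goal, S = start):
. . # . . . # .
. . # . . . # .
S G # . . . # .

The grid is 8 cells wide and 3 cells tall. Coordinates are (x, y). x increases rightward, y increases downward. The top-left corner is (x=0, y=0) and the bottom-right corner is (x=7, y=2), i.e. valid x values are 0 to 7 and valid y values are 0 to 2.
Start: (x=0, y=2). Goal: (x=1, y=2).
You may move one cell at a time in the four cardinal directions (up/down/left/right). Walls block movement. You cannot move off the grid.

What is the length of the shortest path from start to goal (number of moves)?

Answer: Shortest path length: 1

Derivation:
BFS from (x=0, y=2) until reaching (x=1, y=2):
  Distance 0: (x=0, y=2)
  Distance 1: (x=0, y=1), (x=1, y=2)  <- goal reached here
One shortest path (1 moves): (x=0, y=2) -> (x=1, y=2)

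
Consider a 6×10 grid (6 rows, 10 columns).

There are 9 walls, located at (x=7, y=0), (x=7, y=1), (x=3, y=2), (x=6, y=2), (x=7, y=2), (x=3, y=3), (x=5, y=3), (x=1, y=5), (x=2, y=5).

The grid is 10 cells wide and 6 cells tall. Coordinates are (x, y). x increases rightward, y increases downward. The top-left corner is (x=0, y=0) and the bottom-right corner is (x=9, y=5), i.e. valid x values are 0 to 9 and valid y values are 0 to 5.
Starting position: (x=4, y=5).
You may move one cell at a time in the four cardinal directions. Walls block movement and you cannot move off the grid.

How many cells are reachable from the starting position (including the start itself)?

Answer: Reachable cells: 51

Derivation:
BFS flood-fill from (x=4, y=5):
  Distance 0: (x=4, y=5)
  Distance 1: (x=4, y=4), (x=3, y=5), (x=5, y=5)
  Distance 2: (x=4, y=3), (x=3, y=4), (x=5, y=4), (x=6, y=5)
  Distance 3: (x=4, y=2), (x=2, y=4), (x=6, y=4), (x=7, y=5)
  Distance 4: (x=4, y=1), (x=5, y=2), (x=2, y=3), (x=6, y=3), (x=1, y=4), (x=7, y=4), (x=8, y=5)
  Distance 5: (x=4, y=0), (x=3, y=1), (x=5, y=1), (x=2, y=2), (x=1, y=3), (x=7, y=3), (x=0, y=4), (x=8, y=4), (x=9, y=5)
  Distance 6: (x=3, y=0), (x=5, y=0), (x=2, y=1), (x=6, y=1), (x=1, y=2), (x=0, y=3), (x=8, y=3), (x=9, y=4), (x=0, y=5)
  Distance 7: (x=2, y=0), (x=6, y=0), (x=1, y=1), (x=0, y=2), (x=8, y=2), (x=9, y=3)
  Distance 8: (x=1, y=0), (x=0, y=1), (x=8, y=1), (x=9, y=2)
  Distance 9: (x=0, y=0), (x=8, y=0), (x=9, y=1)
  Distance 10: (x=9, y=0)
Total reachable: 51 (grid has 51 open cells total)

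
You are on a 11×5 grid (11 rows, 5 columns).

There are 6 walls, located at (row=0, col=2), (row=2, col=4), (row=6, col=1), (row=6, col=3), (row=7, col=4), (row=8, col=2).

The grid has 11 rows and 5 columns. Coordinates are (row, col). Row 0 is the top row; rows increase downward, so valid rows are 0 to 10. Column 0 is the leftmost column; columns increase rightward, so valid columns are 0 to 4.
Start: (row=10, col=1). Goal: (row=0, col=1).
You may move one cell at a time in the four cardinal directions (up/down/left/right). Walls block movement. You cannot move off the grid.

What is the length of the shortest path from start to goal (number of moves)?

Answer: Shortest path length: 12

Derivation:
BFS from (row=10, col=1) until reaching (row=0, col=1):
  Distance 0: (row=10, col=1)
  Distance 1: (row=9, col=1), (row=10, col=0), (row=10, col=2)
  Distance 2: (row=8, col=1), (row=9, col=0), (row=9, col=2), (row=10, col=3)
  Distance 3: (row=7, col=1), (row=8, col=0), (row=9, col=3), (row=10, col=4)
  Distance 4: (row=7, col=0), (row=7, col=2), (row=8, col=3), (row=9, col=4)
  Distance 5: (row=6, col=0), (row=6, col=2), (row=7, col=3), (row=8, col=4)
  Distance 6: (row=5, col=0), (row=5, col=2)
  Distance 7: (row=4, col=0), (row=4, col=2), (row=5, col=1), (row=5, col=3)
  Distance 8: (row=3, col=0), (row=3, col=2), (row=4, col=1), (row=4, col=3), (row=5, col=4)
  Distance 9: (row=2, col=0), (row=2, col=2), (row=3, col=1), (row=3, col=3), (row=4, col=4), (row=6, col=4)
  Distance 10: (row=1, col=0), (row=1, col=2), (row=2, col=1), (row=2, col=3), (row=3, col=4)
  Distance 11: (row=0, col=0), (row=1, col=1), (row=1, col=3)
  Distance 12: (row=0, col=1), (row=0, col=3), (row=1, col=4)  <- goal reached here
One shortest path (12 moves): (row=10, col=1) -> (row=9, col=1) -> (row=8, col=1) -> (row=7, col=1) -> (row=7, col=2) -> (row=6, col=2) -> (row=5, col=2) -> (row=5, col=1) -> (row=4, col=1) -> (row=3, col=1) -> (row=2, col=1) -> (row=1, col=1) -> (row=0, col=1)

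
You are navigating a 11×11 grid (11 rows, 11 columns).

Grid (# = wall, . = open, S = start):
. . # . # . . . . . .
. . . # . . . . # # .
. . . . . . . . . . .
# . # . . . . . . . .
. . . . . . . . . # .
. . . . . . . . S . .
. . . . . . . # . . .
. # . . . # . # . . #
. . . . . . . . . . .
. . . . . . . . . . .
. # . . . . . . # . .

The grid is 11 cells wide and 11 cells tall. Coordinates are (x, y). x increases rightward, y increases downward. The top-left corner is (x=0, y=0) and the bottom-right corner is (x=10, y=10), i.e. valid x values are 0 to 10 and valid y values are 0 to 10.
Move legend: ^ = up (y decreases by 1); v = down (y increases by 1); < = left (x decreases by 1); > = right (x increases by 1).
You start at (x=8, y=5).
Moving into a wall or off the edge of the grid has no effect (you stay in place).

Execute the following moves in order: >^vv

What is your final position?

Start: (x=8, y=5)
  > (right): (x=8, y=5) -> (x=9, y=5)
  ^ (up): blocked, stay at (x=9, y=5)
  v (down): (x=9, y=5) -> (x=9, y=6)
  v (down): (x=9, y=6) -> (x=9, y=7)
Final: (x=9, y=7)

Answer: Final position: (x=9, y=7)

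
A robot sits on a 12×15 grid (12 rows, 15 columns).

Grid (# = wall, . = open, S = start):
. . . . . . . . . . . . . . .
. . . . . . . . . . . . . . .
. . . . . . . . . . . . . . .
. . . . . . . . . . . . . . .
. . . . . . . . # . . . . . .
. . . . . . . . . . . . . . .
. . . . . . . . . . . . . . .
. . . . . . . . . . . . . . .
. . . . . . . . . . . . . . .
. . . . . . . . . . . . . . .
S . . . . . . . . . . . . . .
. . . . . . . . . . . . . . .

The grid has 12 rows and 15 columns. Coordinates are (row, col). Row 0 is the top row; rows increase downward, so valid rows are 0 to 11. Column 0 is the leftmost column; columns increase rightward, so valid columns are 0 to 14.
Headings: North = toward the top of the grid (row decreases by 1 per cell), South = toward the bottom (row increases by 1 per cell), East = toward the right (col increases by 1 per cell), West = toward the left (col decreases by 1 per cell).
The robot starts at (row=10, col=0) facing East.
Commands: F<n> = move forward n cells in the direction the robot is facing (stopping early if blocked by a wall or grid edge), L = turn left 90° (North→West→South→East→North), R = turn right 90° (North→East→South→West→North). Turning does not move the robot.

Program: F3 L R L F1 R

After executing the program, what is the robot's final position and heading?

Start: (row=10, col=0), facing East
  F3: move forward 3, now at (row=10, col=3)
  L: turn left, now facing North
  R: turn right, now facing East
  L: turn left, now facing North
  F1: move forward 1, now at (row=9, col=3)
  R: turn right, now facing East
Final: (row=9, col=3), facing East

Answer: Final position: (row=9, col=3), facing East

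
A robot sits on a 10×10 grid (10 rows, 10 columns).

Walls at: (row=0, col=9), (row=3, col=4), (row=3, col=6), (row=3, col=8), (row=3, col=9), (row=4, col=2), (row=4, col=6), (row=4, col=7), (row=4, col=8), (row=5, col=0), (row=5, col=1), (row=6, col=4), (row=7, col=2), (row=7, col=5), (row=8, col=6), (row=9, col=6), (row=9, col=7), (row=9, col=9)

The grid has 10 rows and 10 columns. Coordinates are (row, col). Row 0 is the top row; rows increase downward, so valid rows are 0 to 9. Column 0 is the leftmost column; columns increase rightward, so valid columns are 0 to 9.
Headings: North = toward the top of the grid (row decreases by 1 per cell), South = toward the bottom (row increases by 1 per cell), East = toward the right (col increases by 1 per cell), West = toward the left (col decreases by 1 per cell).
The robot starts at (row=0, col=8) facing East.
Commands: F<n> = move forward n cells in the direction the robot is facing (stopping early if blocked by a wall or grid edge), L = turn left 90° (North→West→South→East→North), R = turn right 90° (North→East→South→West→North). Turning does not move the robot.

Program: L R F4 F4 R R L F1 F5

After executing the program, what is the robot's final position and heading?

Start: (row=0, col=8), facing East
  L: turn left, now facing North
  R: turn right, now facing East
  F4: move forward 0/4 (blocked), now at (row=0, col=8)
  F4: move forward 0/4 (blocked), now at (row=0, col=8)
  R: turn right, now facing South
  R: turn right, now facing West
  L: turn left, now facing South
  F1: move forward 1, now at (row=1, col=8)
  F5: move forward 1/5 (blocked), now at (row=2, col=8)
Final: (row=2, col=8), facing South

Answer: Final position: (row=2, col=8), facing South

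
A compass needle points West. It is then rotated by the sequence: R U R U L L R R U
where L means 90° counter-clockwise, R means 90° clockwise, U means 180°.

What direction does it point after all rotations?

Start: West
  R (right (90° clockwise)) -> North
  U (U-turn (180°)) -> South
  R (right (90° clockwise)) -> West
  U (U-turn (180°)) -> East
  L (left (90° counter-clockwise)) -> North
  L (left (90° counter-clockwise)) -> West
  R (right (90° clockwise)) -> North
  R (right (90° clockwise)) -> East
  U (U-turn (180°)) -> West
Final: West

Answer: Final heading: West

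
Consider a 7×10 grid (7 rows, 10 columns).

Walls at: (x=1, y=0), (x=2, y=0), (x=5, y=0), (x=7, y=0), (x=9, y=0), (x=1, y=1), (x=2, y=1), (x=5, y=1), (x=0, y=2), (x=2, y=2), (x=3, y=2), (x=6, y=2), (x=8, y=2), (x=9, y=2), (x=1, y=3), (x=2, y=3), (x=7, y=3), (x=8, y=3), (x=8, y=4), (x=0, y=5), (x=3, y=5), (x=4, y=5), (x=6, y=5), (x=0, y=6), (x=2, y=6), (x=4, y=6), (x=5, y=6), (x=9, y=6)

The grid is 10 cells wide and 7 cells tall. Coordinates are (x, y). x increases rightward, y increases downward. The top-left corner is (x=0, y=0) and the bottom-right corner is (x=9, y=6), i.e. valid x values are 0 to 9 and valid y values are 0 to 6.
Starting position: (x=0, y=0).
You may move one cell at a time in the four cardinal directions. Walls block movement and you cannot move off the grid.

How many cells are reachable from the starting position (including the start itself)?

BFS flood-fill from (x=0, y=0):
  Distance 0: (x=0, y=0)
  Distance 1: (x=0, y=1)
Total reachable: 2 (grid has 42 open cells total)

Answer: Reachable cells: 2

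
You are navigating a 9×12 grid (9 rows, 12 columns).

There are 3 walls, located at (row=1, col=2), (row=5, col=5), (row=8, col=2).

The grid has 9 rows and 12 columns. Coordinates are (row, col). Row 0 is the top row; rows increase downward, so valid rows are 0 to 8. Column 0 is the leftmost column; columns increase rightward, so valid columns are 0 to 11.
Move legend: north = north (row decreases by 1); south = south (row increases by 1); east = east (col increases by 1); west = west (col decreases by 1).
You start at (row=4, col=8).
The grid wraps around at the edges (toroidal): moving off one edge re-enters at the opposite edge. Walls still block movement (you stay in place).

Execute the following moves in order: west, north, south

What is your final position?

Start: (row=4, col=8)
  west (west): (row=4, col=8) -> (row=4, col=7)
  north (north): (row=4, col=7) -> (row=3, col=7)
  south (south): (row=3, col=7) -> (row=4, col=7)
Final: (row=4, col=7)

Answer: Final position: (row=4, col=7)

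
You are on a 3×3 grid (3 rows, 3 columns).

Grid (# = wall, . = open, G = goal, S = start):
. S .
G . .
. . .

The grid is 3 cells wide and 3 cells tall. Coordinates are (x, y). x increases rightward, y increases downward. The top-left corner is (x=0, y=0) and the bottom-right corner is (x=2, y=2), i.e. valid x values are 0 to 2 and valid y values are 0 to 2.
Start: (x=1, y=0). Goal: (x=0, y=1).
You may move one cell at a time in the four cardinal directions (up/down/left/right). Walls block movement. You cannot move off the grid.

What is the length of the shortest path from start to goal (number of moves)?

Answer: Shortest path length: 2

Derivation:
BFS from (x=1, y=0) until reaching (x=0, y=1):
  Distance 0: (x=1, y=0)
  Distance 1: (x=0, y=0), (x=2, y=0), (x=1, y=1)
  Distance 2: (x=0, y=1), (x=2, y=1), (x=1, y=2)  <- goal reached here
One shortest path (2 moves): (x=1, y=0) -> (x=0, y=0) -> (x=0, y=1)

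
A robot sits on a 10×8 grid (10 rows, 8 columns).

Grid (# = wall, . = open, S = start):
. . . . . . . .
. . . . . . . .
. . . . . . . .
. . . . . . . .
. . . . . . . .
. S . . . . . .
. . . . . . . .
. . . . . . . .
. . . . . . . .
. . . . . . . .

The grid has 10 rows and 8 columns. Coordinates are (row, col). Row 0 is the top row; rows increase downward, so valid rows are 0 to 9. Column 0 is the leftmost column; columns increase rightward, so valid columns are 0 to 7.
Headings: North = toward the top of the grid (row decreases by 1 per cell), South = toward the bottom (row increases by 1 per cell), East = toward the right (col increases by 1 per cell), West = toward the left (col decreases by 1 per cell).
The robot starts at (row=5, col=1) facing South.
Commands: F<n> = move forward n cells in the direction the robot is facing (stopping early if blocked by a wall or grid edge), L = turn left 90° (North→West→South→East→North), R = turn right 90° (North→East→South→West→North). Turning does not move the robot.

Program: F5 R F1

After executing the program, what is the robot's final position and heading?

Start: (row=5, col=1), facing South
  F5: move forward 4/5 (blocked), now at (row=9, col=1)
  R: turn right, now facing West
  F1: move forward 1, now at (row=9, col=0)
Final: (row=9, col=0), facing West

Answer: Final position: (row=9, col=0), facing West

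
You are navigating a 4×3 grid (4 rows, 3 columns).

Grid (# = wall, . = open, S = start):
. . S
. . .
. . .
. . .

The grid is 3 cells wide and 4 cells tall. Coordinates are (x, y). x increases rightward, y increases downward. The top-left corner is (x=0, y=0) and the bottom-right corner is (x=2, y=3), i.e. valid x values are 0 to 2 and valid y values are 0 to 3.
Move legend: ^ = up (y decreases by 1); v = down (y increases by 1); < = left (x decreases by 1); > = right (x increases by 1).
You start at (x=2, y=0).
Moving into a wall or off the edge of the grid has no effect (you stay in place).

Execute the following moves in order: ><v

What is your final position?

Start: (x=2, y=0)
  > (right): blocked, stay at (x=2, y=0)
  < (left): (x=2, y=0) -> (x=1, y=0)
  v (down): (x=1, y=0) -> (x=1, y=1)
Final: (x=1, y=1)

Answer: Final position: (x=1, y=1)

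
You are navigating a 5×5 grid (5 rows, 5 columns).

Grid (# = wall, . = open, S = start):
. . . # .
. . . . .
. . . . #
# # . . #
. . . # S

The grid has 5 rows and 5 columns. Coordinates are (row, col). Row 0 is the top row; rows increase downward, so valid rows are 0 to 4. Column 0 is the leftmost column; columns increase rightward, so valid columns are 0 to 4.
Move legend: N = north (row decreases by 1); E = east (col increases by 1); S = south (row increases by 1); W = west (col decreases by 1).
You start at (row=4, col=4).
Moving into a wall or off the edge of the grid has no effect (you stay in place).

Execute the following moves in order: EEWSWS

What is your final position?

Start: (row=4, col=4)
  E (east): blocked, stay at (row=4, col=4)
  E (east): blocked, stay at (row=4, col=4)
  W (west): blocked, stay at (row=4, col=4)
  S (south): blocked, stay at (row=4, col=4)
  W (west): blocked, stay at (row=4, col=4)
  S (south): blocked, stay at (row=4, col=4)
Final: (row=4, col=4)

Answer: Final position: (row=4, col=4)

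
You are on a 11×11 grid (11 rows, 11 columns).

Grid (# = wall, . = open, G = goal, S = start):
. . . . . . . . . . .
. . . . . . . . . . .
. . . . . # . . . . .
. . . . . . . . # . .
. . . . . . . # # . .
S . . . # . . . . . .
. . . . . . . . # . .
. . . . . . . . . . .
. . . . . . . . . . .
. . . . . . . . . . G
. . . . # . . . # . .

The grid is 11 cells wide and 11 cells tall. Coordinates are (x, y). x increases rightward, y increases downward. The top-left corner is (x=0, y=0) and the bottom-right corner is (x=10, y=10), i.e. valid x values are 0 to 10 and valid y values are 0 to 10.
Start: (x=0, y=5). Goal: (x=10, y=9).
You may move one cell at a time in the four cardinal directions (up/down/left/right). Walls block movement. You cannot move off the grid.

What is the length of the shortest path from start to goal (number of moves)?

Answer: Shortest path length: 14

Derivation:
BFS from (x=0, y=5) until reaching (x=10, y=9):
  Distance 0: (x=0, y=5)
  Distance 1: (x=0, y=4), (x=1, y=5), (x=0, y=6)
  Distance 2: (x=0, y=3), (x=1, y=4), (x=2, y=5), (x=1, y=6), (x=0, y=7)
  Distance 3: (x=0, y=2), (x=1, y=3), (x=2, y=4), (x=3, y=5), (x=2, y=6), (x=1, y=7), (x=0, y=8)
  Distance 4: (x=0, y=1), (x=1, y=2), (x=2, y=3), (x=3, y=4), (x=3, y=6), (x=2, y=7), (x=1, y=8), (x=0, y=9)
  Distance 5: (x=0, y=0), (x=1, y=1), (x=2, y=2), (x=3, y=3), (x=4, y=4), (x=4, y=6), (x=3, y=7), (x=2, y=8), (x=1, y=9), (x=0, y=10)
  Distance 6: (x=1, y=0), (x=2, y=1), (x=3, y=2), (x=4, y=3), (x=5, y=4), (x=5, y=6), (x=4, y=7), (x=3, y=8), (x=2, y=9), (x=1, y=10)
  Distance 7: (x=2, y=0), (x=3, y=1), (x=4, y=2), (x=5, y=3), (x=6, y=4), (x=5, y=5), (x=6, y=6), (x=5, y=7), (x=4, y=8), (x=3, y=9), (x=2, y=10)
  Distance 8: (x=3, y=0), (x=4, y=1), (x=6, y=3), (x=6, y=5), (x=7, y=6), (x=6, y=7), (x=5, y=8), (x=4, y=9), (x=3, y=10)
  Distance 9: (x=4, y=0), (x=5, y=1), (x=6, y=2), (x=7, y=3), (x=7, y=5), (x=7, y=7), (x=6, y=8), (x=5, y=9)
  Distance 10: (x=5, y=0), (x=6, y=1), (x=7, y=2), (x=8, y=5), (x=8, y=7), (x=7, y=8), (x=6, y=9), (x=5, y=10)
  Distance 11: (x=6, y=0), (x=7, y=1), (x=8, y=2), (x=9, y=5), (x=9, y=7), (x=8, y=8), (x=7, y=9), (x=6, y=10)
  Distance 12: (x=7, y=0), (x=8, y=1), (x=9, y=2), (x=9, y=4), (x=10, y=5), (x=9, y=6), (x=10, y=7), (x=9, y=8), (x=8, y=9), (x=7, y=10)
  Distance 13: (x=8, y=0), (x=9, y=1), (x=10, y=2), (x=9, y=3), (x=10, y=4), (x=10, y=6), (x=10, y=8), (x=9, y=9)
  Distance 14: (x=9, y=0), (x=10, y=1), (x=10, y=3), (x=10, y=9), (x=9, y=10)  <- goal reached here
One shortest path (14 moves): (x=0, y=5) -> (x=1, y=5) -> (x=2, y=5) -> (x=3, y=5) -> (x=3, y=6) -> (x=4, y=6) -> (x=5, y=6) -> (x=6, y=6) -> (x=7, y=6) -> (x=7, y=7) -> (x=8, y=7) -> (x=9, y=7) -> (x=10, y=7) -> (x=10, y=8) -> (x=10, y=9)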